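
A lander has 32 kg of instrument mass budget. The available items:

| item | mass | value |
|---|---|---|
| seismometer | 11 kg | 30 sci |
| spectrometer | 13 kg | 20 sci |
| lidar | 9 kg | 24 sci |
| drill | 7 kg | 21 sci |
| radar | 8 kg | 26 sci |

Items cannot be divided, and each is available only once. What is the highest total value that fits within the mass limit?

Check high-value combinations within 32 kg:
- seismometer+lidar+radar: mass 11+9+8=28, value 30+24+26=80
- seismometer+drill+radar: mass 11+7+8=26, value 30+21+26=77
- seismometer+spectrometer+radar: mass 11+13+8=32, value 30+20+26=76
- seismometer+lidar+drill: mass 11+9+7=27, value 30+24+21=75
- lidar+drill+radar: mass 9+7+8=24, value 24+21+26=71
Best: 80 sci.

80 sci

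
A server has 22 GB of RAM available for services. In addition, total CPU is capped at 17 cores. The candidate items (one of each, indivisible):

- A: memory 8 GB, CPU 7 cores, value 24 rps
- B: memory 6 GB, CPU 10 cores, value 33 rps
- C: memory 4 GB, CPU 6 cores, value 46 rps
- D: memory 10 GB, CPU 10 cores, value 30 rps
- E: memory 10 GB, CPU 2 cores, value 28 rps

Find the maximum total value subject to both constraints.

98 rps

Feasible sets respecting both limits:
- A+C+E: memory 22, CPU 15, value 98
- B+C: memory 10, CPU 16, value 79
- C+D: memory 14, CPU 16, value 76
- C+E: memory 14, CPU 8, value 74
Best: 98 rps.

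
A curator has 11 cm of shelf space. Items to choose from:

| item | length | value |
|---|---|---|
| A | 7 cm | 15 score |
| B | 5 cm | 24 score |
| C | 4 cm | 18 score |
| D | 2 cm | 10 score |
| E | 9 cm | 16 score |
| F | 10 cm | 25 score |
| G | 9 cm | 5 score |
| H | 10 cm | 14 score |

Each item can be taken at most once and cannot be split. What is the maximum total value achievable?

Check high-value combinations within 11 cm:
- B+C+D: length 5+4+2=11, value 24+18+10=52
- B+C: length 5+4=9, value 24+18=42
- B+D: length 5+2=7, value 24+10=34
Best: 52 score.

52 score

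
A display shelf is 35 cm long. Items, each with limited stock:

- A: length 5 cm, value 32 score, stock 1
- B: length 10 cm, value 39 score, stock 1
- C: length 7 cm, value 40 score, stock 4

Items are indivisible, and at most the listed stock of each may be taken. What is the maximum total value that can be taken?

Best selections within length 35 and stock limits:
- 1×A + 4×C: length 33, value 192
- 4×C: length 28, value 160
- 1×B + 3×C: length 31, value 159
Best: 192 score.

192 score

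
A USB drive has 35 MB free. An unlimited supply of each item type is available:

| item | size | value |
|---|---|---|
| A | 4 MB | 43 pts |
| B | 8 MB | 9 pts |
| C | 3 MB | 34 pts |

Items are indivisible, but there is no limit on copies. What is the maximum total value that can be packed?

392 pts

Best value-per-unit is C at 34/3; filling with it alone gives 11×34 = 374.
Optimal mix: 2×A + 9×C → size 35, value 392.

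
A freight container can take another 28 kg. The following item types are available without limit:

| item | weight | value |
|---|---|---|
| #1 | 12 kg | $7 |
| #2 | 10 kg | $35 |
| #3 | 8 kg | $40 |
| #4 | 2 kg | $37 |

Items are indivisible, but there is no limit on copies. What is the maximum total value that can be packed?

$518

Best value-per-unit is #4 at 37/2, and filling with it alone uses weight 14×2=28. No mix of the others beats 14×37 = 518.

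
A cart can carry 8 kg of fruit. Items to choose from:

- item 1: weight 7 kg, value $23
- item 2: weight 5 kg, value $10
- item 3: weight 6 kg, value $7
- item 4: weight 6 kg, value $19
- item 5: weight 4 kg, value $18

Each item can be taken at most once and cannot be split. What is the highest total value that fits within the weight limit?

$23

This is a 0/1 knapsack; check combinations near the capacity.
- item 1: weight 7, value 23
- item 4: weight 6, value 19
- item 5: weight 4, value 18
Best: $23.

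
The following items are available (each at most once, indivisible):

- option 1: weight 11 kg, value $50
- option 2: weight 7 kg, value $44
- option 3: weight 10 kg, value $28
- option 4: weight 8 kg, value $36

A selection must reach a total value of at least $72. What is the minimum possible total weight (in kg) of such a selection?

15

Subsets with value ≥ 72, sorted by total weight:
- option 2+option 4: weight 15, value 80
- option 2+option 3: weight 17, value 72
Minimum weight: 15 kg.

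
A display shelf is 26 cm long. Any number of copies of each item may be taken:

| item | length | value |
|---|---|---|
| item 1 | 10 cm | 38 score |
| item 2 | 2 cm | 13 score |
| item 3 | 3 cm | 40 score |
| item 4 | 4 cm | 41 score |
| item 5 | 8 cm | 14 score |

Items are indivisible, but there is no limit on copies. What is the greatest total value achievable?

Best value-per-unit is item 3 at 40/3; filling with it alone gives 8×40 = 320.
Optimal mix: 1×item 2 + 8×item 3 → length 26, value 333.

333 score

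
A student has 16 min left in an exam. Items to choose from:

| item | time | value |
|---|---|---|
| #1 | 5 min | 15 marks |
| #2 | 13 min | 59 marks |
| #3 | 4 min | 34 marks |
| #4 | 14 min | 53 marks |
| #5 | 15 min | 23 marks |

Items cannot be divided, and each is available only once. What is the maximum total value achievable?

59 marks

This is a 0/1 knapsack; check combinations near the capacity.
- #2: time 13, value 59
- #4: time 14, value 53
- #1+#3: time 5+4=9, value 15+34=49
Best: 59 marks.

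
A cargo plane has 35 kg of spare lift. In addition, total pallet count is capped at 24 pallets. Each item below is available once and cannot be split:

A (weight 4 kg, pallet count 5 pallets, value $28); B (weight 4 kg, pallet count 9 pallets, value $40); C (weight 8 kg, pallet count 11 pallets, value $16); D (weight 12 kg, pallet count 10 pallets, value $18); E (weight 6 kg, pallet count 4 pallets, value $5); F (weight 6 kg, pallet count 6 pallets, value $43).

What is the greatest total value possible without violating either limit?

Feasible sets respecting both limits:
- A+B+E+F: weight 20, pallet count 24, value 116
- A+B+F: weight 14, pallet count 20, value 111
- A+D+F: weight 22, pallet count 21, value 89
- B+E+F: weight 16, pallet count 19, value 88
Best: $116.

$116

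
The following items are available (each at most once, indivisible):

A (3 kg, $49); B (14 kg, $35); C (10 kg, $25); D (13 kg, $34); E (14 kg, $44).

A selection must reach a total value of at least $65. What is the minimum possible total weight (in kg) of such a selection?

13

Subsets with value ≥ 65, sorted by total weight:
- A+C: weight 13, value 74
- A+D: weight 16, value 83
Minimum weight: 13 kg.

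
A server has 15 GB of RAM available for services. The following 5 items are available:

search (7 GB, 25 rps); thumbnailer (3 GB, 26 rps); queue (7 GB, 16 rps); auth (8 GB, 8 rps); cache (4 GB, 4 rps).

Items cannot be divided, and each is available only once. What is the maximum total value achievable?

Check high-value combinations within 15 GB:
- search+thumbnailer+cache: memory 7+3+4=14, value 25+26+4=55
- search+thumbnailer: memory 7+3=10, value 25+26=51
- thumbnailer+queue+cache: memory 3+7+4=14, value 26+16+4=46
Best: 55 rps.

55 rps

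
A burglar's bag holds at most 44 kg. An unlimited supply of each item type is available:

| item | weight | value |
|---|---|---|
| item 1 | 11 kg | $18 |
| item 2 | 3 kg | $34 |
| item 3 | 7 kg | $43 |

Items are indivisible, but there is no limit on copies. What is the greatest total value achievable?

Best value-per-unit is item 2 at 34/3, and filling with it alone uses weight 14×3=42. No mix of the others beats 14×34 = 476.

$476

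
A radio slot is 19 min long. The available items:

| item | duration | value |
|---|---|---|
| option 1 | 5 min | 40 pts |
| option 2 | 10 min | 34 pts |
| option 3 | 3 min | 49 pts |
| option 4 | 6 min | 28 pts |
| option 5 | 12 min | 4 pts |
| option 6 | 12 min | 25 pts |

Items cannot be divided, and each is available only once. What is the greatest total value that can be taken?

Check high-value combinations within 19 min:
- option 1+option 2+option 3: duration 5+10+3=18, value 40+34+49=123
- option 1+option 3+option 4: duration 5+3+6=14, value 40+49+28=117
- option 2+option 3+option 4: duration 10+3+6=19, value 34+49+28=111
- option 1+option 3: duration 5+3=8, value 40+49=89
Best: 123 pts.

123 pts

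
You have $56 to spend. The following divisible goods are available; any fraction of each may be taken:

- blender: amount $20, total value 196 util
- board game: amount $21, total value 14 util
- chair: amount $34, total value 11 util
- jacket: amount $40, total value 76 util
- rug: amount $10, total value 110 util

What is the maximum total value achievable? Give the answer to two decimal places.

355.40

Take in order of value per unit:
- rug (110/10 per unit): all 10 → value 110, running total 110.00
- blender (196/20 per unit): all 20 → value 196, running total 306.00
- jacket (76/40 per unit): 26 of 40 → value 26×76/40 = 49.4000, running total 355.40
Total 355.40.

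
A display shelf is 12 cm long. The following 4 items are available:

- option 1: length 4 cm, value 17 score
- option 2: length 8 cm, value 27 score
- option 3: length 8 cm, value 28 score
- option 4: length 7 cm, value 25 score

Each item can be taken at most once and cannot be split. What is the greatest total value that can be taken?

45 score

Check high-value combinations within 12 cm:
- option 1+option 3: length 4+8=12, value 17+28=45
- option 1+option 2: length 4+8=12, value 17+27=44
- option 1+option 4: length 4+7=11, value 17+25=42
Best: 45 score.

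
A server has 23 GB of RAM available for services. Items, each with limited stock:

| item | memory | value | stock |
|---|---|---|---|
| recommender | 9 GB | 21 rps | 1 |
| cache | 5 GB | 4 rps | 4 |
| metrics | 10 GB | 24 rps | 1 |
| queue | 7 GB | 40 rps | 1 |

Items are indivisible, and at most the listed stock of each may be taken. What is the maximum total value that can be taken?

68 rps

Best selections within memory 23 and stock limits:
- 1×cache + 1×metrics + 1×queue: memory 22, value 68
- 1×recommender + 1×cache + 1×queue: memory 21, value 65
- 1×metrics + 1×queue: memory 17, value 64
- 1×recommender + 1×queue: memory 16, value 61
Best: 68 rps.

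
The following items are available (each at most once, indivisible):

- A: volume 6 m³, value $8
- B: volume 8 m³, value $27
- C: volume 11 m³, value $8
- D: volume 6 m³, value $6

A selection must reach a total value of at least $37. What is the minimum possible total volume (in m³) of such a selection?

20

Subsets with value ≥ 37, sorted by total volume:
- A+B+D: volume 20, value 41
- A+B+C: volume 25, value 43
- B+C+D: volume 25, value 41
Minimum volume: 20 m³.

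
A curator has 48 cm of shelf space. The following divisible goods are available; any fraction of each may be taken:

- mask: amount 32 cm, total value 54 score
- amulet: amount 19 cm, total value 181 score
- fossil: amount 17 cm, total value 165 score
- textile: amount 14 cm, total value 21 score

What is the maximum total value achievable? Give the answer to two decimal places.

Take in order of value per unit:
- fossil (165/17 per unit): all 17 → value 165, running total 165.00
- amulet (181/19 per unit): all 19 → value 181, running total 346.00
- mask (54/32 per unit): 12 of 32 → value 12×54/32 = 20.2500, running total 366.25
Total 366.25.

366.25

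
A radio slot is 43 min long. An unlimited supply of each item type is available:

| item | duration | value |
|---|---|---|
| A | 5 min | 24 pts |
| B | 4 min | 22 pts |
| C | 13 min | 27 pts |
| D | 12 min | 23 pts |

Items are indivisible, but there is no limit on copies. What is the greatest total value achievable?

Best value-per-unit is B at 22/4; filling with it alone gives 10×22 = 220.
Optimal mix: 3×A + 7×B → duration 43, value 226.

226 pts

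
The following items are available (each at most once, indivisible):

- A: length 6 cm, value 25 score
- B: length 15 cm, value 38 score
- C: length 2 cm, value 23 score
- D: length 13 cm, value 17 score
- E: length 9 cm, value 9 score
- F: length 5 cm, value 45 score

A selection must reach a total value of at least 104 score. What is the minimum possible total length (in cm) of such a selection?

Subsets with value ≥ 104, sorted by total length:
- B+C+F: length 22, value 106
- A+C+D+F: length 26, value 110
- A+B+F: length 26, value 108
- A+B+C+F: length 28, value 131
Minimum length: 22 cm.

22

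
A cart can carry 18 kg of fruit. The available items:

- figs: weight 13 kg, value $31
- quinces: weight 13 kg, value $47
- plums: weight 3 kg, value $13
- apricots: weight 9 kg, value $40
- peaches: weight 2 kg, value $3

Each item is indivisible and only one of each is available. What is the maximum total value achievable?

Check high-value combinations within 18 kg:
- quinces+plums+peaches: weight 13+3+2=18, value 47+13+3=63
- quinces+plums: weight 13+3=16, value 47+13=60
- plums+apricots+peaches: weight 3+9+2=14, value 13+40+3=56
Best: $63.

$63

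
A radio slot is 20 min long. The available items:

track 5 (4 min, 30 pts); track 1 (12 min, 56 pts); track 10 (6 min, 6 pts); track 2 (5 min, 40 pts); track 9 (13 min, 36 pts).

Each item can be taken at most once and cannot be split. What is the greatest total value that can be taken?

96 pts

This is a 0/1 knapsack; check combinations near the capacity.
- track 1+track 2: duration 12+5=17, value 56+40=96
- track 5+track 1: duration 4+12=16, value 30+56=86
- track 5+track 10+track 2: duration 4+6+5=15, value 30+6+40=76
Best: 96 pts.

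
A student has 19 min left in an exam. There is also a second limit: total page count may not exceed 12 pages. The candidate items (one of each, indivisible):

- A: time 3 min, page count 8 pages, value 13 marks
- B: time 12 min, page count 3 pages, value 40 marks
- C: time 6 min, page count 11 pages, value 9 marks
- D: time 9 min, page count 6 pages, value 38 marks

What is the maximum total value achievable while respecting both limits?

Feasible sets respecting both limits:
- A+B: time 15, page count 11, value 53
- B: time 12, page count 3, value 40
- D: time 9, page count 6, value 38
- A: time 3, page count 8, value 13
Best: 53 marks.

53 marks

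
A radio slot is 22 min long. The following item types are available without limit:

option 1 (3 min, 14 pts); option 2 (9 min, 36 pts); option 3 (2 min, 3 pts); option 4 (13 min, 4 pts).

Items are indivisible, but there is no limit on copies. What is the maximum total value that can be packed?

Best value-per-unit is option 1 at 14/3, and filling with it alone uses duration 7×3=21. No mix of the others beats 7×14 = 98.

98 pts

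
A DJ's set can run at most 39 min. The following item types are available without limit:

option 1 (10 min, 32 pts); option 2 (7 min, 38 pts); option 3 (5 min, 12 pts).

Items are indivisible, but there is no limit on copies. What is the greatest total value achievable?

190 pts

Best value-per-unit is option 2 at 38/7, and filling with it alone uses duration 5×7=35. No mix of the others beats 5×38 = 190.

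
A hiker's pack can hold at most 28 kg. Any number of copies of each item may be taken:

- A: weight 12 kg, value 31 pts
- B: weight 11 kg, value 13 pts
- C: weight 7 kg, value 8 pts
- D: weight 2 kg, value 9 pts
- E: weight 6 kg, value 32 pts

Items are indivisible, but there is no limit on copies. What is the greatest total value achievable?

146 pts

Best value-per-unit is E at 32/6; filling with it alone gives 4×32 = 128.
Optimal mix: 2×D + 4×E → weight 28, value 146.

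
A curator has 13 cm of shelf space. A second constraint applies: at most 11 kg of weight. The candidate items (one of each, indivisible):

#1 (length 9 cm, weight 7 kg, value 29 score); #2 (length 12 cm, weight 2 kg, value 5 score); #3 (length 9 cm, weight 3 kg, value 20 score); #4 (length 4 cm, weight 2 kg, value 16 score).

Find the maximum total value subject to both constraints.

45 score

Feasible sets respecting both limits:
- #1+#4: length 13, weight 9, value 45
- #3+#4: length 13, weight 5, value 36
- #1: length 9, weight 7, value 29
- #3: length 9, weight 3, value 20
Best: 45 score.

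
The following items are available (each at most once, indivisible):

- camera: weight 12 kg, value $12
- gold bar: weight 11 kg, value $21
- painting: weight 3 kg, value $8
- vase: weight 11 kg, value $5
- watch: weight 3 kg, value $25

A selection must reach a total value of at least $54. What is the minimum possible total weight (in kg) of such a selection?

17

Subsets with value ≥ 54, sorted by total weight:
- gold bar+painting+watch: weight 17, value 54
- camera+gold bar+watch: weight 26, value 58
- gold bar+painting+vase+watch: weight 28, value 59
Minimum weight: 17 kg.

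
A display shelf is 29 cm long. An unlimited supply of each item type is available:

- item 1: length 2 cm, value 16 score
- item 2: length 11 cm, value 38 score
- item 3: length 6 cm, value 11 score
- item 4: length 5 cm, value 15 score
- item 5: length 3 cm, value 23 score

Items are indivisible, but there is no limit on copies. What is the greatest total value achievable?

Best value-per-unit is item 1 at 16/2; filling with it alone gives 14×16 = 224.
Optimal mix: 13×item 1 + 1×item 5 → length 29, value 231.

231 score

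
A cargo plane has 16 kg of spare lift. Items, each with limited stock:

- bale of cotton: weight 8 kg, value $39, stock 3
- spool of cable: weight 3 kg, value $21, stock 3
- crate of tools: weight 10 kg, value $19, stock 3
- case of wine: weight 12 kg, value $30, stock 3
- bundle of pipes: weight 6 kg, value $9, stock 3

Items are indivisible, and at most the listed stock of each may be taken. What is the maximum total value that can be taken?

Top feasible selections:
- 1×bale of cotton + 2×spool of cable: weight 14, value 81
- 2×bale of cotton: weight 16, value 78
Best: $81.

$81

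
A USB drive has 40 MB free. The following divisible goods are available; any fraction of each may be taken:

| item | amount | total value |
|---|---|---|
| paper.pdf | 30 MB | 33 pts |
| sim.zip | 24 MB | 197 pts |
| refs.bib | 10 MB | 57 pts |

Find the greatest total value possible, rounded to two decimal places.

Take in order of value per unit:
- sim.zip (197/24 per unit): all 24 → value 197, running total 197.00
- refs.bib (57/10 per unit): all 10 → value 57, running total 254.00
- paper.pdf (33/30 per unit): 6 of 30 → value 6×33/30 = 6.6000, running total 260.60
Total 260.60.

260.60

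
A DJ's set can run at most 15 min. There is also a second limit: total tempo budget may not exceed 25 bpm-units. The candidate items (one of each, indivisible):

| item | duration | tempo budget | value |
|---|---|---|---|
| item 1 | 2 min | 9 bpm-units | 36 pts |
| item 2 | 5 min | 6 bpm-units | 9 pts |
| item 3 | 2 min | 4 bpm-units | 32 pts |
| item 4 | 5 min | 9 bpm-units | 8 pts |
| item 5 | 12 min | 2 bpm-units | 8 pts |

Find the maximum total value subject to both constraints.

Feasible sets respecting both limits:
- item 1+item 2+item 3: duration 9, tempo budget 19, value 77
- item 1+item 3+item 4: duration 9, tempo budget 22, value 76
- item 1+item 3: duration 4, tempo budget 13, value 68
Best: 77 pts.

77 pts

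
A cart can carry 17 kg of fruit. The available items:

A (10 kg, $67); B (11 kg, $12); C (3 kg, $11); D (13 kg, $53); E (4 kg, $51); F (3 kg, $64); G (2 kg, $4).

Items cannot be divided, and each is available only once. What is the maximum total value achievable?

Check high-value combinations within 17 kg:
- A+E+F: weight 10+4+3=17, value 67+51+64=182
- A+C+F: weight 10+3+3=16, value 67+11+64=142
- A+F+G: weight 10+3+2=15, value 67+64+4=135
- A+F: weight 10+3=13, value 67+64=131
- C+E+F+G: weight 3+4+3+2=12, value 11+51+64+4=130
Best: $182.

$182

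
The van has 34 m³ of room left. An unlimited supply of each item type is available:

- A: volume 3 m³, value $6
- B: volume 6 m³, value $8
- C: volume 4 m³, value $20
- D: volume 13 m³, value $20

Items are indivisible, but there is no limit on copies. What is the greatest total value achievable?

$160

Best value-per-unit is C at 20/4, and filling with it alone uses volume 8×4=32. No mix of the others beats 8×20 = 160.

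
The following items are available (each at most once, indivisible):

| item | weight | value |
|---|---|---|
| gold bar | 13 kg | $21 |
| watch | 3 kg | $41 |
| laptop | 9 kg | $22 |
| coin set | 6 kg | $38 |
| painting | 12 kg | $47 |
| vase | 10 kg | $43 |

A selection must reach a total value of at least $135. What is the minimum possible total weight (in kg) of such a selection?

28

Subsets with value ≥ 135, sorted by total weight:
- watch+laptop+coin set+vase: weight 28, value 144
- watch+laptop+coin set+painting: weight 30, value 148
Minimum weight: 28 kg.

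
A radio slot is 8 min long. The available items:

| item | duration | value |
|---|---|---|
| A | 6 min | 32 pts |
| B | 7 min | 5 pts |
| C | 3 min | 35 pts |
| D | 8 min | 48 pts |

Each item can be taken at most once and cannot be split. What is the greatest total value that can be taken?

48 pts

Check high-value combinations within 8 min:
- D: duration 8, value 48
- C: duration 3, value 35
- A: duration 6, value 32
- B: duration 7, value 5
Best: 48 pts.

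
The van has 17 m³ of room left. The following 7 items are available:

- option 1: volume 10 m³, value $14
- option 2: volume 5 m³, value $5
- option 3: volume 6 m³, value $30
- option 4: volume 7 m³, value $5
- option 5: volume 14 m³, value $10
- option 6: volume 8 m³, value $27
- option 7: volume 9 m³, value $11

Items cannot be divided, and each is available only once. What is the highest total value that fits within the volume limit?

Check high-value combinations within 17 m³:
- option 3+option 6: volume 6+8=14, value 30+27=57
- option 1+option 3: volume 10+6=16, value 14+30=44
- option 3+option 7: volume 6+9=15, value 30+11=41
- option 6+option 7: volume 8+9=17, value 27+11=38
Best: $57.

$57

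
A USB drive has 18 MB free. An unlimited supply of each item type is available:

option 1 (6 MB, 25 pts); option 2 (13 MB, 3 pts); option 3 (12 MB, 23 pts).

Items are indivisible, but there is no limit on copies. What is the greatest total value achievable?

Best value-per-unit is option 1 at 25/6, and filling with it alone uses size 3×6=18. No mix of the others beats 3×25 = 75.

75 pts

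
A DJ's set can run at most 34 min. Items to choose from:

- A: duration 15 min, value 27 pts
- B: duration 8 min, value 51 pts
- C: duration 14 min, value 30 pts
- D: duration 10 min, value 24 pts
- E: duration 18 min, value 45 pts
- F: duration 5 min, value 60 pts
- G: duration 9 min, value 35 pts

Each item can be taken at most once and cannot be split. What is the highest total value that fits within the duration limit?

170 pts

Check high-value combinations within 34 min:
- B+D+F+G: duration 8+10+5+9=32, value 51+24+60+35=170
- B+E+F: duration 8+18+5=31, value 51+45+60=156
- B+F+G: duration 8+5+9=22, value 51+60+35=146
- B+C+F: duration 8+14+5=27, value 51+30+60=141
Best: 170 pts.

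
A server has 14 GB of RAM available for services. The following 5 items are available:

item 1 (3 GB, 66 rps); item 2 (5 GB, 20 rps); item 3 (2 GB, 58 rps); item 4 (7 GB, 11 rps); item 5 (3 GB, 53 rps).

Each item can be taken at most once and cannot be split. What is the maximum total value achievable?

This is a 0/1 knapsack; check combinations near the capacity.
- item 1+item 2+item 3+item 5: memory 3+5+2+3=13, value 66+20+58+53=197
- item 1+item 3+item 5: memory 3+2+3=8, value 66+58+53=177
- item 1+item 2+item 3: memory 3+5+2=10, value 66+20+58=144
- item 1+item 2+item 5: memory 3+5+3=11, value 66+20+53=139
Best: 197 rps.

197 rps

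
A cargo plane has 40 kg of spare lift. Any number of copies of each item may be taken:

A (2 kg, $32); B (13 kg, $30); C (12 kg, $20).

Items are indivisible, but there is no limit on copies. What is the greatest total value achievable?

$640

Best value-per-unit is A at 32/2, and filling with it alone uses weight 20×2=40. No mix of the others beats 20×32 = 640.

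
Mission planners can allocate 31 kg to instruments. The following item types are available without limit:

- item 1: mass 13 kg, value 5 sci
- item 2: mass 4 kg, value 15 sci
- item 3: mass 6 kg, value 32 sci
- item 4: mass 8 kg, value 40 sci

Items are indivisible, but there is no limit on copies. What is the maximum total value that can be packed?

160 sci

Best value-per-unit is item 3 at 32/6, and filling with it alone uses mass 5×6=30. No mix of the others beats 5×32 = 160.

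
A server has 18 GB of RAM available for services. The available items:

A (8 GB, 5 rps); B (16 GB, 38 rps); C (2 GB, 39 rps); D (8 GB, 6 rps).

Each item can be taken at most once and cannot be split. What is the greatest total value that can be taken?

Check high-value combinations within 18 GB:
- B+C: memory 16+2=18, value 38+39=77
- A+C+D: memory 8+2+8=18, value 5+39+6=50
- C+D: memory 2+8=10, value 39+6=45
- A+C: memory 8+2=10, value 5+39=44
- C: memory 2, value 39
Best: 77 rps.

77 rps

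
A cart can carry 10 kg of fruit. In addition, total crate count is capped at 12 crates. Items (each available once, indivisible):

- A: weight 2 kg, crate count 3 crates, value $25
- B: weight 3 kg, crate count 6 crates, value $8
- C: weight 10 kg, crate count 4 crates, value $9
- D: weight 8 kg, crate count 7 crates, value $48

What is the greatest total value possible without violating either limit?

Feasible sets respecting both limits:
- A+D: weight 10, crate count 10, value 73
- D: weight 8, crate count 7, value 48
- A+B: weight 5, crate count 9, value 33
Best: $73.

$73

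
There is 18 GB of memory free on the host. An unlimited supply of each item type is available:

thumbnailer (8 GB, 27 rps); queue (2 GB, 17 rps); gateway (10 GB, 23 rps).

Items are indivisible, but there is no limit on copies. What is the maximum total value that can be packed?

Best value-per-unit is queue at 17/2, and filling with it alone uses memory 9×2=18. No mix of the others beats 9×17 = 153.

153 rps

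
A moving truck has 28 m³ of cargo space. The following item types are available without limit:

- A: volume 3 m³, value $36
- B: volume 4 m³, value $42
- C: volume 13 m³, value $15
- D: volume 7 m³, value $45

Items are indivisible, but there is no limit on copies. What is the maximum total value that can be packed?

$330

Best value-per-unit is A at 36/3; filling with it alone gives 9×36 = 324.
Optimal mix: 8×A + 1×B → volume 28, value 330.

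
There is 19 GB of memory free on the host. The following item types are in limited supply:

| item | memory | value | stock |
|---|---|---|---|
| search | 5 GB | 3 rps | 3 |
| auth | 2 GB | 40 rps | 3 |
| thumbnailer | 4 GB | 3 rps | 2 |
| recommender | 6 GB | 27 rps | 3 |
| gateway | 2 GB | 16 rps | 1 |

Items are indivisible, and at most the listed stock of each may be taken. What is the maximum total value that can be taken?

174 rps

Best selections within memory 19 and stock limits:
- 3×auth + 2×recommender: memory 18, value 174
- 3×auth + 1×thumbnailer + 1×recommender + 1×gateway: memory 18, value 166
Best: 174 rps.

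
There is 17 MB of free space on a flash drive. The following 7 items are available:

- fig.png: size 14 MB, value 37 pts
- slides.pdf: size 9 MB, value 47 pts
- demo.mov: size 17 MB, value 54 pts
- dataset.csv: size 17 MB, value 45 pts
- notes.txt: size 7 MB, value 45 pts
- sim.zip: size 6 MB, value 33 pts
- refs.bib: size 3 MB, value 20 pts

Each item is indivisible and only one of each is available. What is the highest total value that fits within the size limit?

Check high-value combinations within 17 MB:
- notes.txt+sim.zip+refs.bib: size 7+6+3=16, value 45+33+20=98
- slides.pdf+notes.txt: size 9+7=16, value 47+45=92
- slides.pdf+sim.zip: size 9+6=15, value 47+33=80
- notes.txt+sim.zip: size 7+6=13, value 45+33=78
Best: 98 pts.

98 pts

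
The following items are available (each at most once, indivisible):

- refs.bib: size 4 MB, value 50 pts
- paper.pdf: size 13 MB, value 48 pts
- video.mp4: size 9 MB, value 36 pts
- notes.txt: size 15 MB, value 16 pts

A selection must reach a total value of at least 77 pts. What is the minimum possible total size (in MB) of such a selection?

13

Subsets with value ≥ 77, sorted by total size:
- refs.bib+video.mp4: size 13, value 86
- refs.bib+paper.pdf: size 17, value 98
- paper.pdf+video.mp4: size 22, value 84
Minimum size: 13 MB.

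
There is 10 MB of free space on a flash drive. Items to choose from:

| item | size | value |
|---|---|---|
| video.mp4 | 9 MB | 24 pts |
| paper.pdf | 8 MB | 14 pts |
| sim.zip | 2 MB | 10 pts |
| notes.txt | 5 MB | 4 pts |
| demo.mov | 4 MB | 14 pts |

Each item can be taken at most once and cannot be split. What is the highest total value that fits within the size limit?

24 pts

Check high-value combinations within 10 MB:
- sim.zip+demo.mov: size 2+4=6, value 10+14=24
- video.mp4: size 9, value 24
- paper.pdf+sim.zip: size 8+2=10, value 14+10=24
Best: 24 pts.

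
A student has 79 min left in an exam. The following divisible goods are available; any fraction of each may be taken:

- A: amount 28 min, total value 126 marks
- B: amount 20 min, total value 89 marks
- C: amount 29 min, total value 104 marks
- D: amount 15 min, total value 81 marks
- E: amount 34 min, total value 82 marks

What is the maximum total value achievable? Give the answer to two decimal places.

353.38

Take in order of value per unit:
- D (81/15 per unit): all 15 → value 81, running total 81.00
- A (126/28 per unit): all 28 → value 126, running total 207.00
- B (89/20 per unit): all 20 → value 89, running total 296.00
- C (104/29 per unit): 16 of 29 → value 16×104/29 = 57.3793, running total 353.38
Total 353.38.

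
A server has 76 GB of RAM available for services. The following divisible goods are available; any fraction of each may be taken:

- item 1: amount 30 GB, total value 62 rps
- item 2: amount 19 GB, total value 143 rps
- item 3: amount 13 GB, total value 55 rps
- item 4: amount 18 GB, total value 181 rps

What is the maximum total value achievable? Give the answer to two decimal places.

432.73

Take in order of value per unit:
- item 4 (181/18 per unit): all 18 → value 181, running total 181.00
- item 2 (143/19 per unit): all 19 → value 143, running total 324.00
- item 3 (55/13 per unit): all 13 → value 55, running total 379.00
- item 1 (62/30 per unit): 26 of 30 → value 26×62/30 = 53.7333, running total 432.73
Total 432.73.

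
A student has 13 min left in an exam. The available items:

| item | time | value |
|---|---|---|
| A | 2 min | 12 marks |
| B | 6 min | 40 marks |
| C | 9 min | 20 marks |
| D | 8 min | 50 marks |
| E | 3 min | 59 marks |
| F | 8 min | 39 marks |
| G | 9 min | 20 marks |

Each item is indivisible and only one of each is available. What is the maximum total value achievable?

121 marks

Check high-value combinations within 13 min:
- A+D+E: time 2+8+3=13, value 12+50+59=121
- A+B+E: time 2+6+3=11, value 12+40+59=111
- A+E+F: time 2+3+8=13, value 12+59+39=110
- D+E: time 8+3=11, value 50+59=109
Best: 121 marks.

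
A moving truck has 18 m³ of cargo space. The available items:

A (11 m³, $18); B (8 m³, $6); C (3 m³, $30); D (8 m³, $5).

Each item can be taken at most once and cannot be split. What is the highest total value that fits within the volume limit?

Check high-value combinations within 18 m³:
- A+C: volume 11+3=14, value 18+30=48
- B+C: volume 8+3=11, value 6+30=36
- C+D: volume 3+8=11, value 30+5=35
Best: $48.

$48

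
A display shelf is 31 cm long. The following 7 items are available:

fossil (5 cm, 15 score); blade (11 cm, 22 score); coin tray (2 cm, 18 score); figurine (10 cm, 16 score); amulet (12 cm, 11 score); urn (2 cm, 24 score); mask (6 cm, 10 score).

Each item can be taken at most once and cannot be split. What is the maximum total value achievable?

Check high-value combinations within 31 cm:
- fossil+blade+coin tray+figurine+urn: length 5+11+2+10+2=30, value 15+22+18+16+24=95
- blade+coin tray+figurine+urn+mask: length 11+2+10+2+6=31, value 22+18+16+24+10=90
- fossil+blade+coin tray+urn+mask: length 5+11+2+2+6=26, value 15+22+18+24+10=89
- fossil+coin tray+figurine+amulet+urn: length 5+2+10+12+2=31, value 15+18+16+11+24=84
Best: 95 score.

95 score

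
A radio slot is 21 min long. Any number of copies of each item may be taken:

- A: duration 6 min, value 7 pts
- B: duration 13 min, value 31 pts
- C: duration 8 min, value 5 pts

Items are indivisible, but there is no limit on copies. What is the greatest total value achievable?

38 pts

Best value-per-unit is B at 31/13; filling with it alone gives 1×31 = 31.
Optimal mix: 1×A + 1×B → duration 19, value 38.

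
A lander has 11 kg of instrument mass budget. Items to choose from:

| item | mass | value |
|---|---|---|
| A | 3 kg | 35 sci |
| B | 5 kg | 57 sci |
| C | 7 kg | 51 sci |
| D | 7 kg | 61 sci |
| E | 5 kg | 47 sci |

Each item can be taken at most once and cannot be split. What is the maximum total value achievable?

Check high-value combinations within 11 kg:
- B+E: mass 5+5=10, value 57+47=104
- A+D: mass 3+7=10, value 35+61=96
- A+B: mass 3+5=8, value 35+57=92
Best: 104 sci.

104 sci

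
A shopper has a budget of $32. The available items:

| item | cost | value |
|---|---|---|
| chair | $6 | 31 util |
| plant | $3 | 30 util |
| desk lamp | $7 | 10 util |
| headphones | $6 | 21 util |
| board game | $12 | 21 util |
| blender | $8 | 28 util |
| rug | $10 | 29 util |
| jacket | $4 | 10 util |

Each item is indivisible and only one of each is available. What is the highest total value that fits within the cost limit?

128 util

Check high-value combinations within $32:
- chair+plant+blender+rug+jacket: cost 6+3+8+10+4=31, value 31+30+28+29+10=128
- chair+plant+headphones+rug+jacket: cost 6+3+6+10+4=29, value 31+30+21+29+10=121
- chair+plant+desk lamp+headphones+rug: cost 6+3+7+6+10=32, value 31+30+10+21+29=121
- chair+plant+headphones+blender+jacket: cost 6+3+6+8+4=27, value 31+30+21+28+10=120
- chair+plant+desk lamp+headphones+blender: cost 6+3+7+6+8=30, value 31+30+10+21+28=120
Best: 128 util.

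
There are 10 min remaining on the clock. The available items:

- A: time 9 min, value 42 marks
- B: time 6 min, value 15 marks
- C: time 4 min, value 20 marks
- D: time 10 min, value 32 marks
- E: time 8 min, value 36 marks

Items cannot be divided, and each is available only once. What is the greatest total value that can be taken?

Check high-value combinations within 10 min:
- A: time 9, value 42
- E: time 8, value 36
- B+C: time 6+4=10, value 15+20=35
- D: time 10, value 32
Best: 42 marks.

42 marks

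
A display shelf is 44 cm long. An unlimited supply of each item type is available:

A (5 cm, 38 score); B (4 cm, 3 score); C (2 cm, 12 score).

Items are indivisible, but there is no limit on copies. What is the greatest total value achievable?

328 score

Best value-per-unit is A at 38/5; filling with it alone gives 8×38 = 304.
Optimal mix: 8×A + 2×C → length 44, value 328.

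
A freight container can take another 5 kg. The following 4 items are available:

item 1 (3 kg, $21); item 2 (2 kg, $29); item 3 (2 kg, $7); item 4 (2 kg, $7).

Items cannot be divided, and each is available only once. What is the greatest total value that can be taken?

This is a 0/1 knapsack; check combinations near the capacity.
- item 1+item 2: weight 3+2=5, value 21+29=50
- item 2+item 3: weight 2+2=4, value 29+7=36
- item 2+item 4: weight 2+2=4, value 29+7=36
- item 2: weight 2, value 29
- item 1+item 3: weight 3+2=5, value 21+7=28
Best: $50.

$50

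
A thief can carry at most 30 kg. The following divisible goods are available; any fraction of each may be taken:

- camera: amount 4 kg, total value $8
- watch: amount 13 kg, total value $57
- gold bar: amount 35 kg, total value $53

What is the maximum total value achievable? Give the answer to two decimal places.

84.69

Take in order of value per unit:
- watch (57/13 per unit): all 13 → value 57, running total 57.00
- camera (8/4 per unit): all 4 → value 8, running total 65.00
- gold bar (53/35 per unit): 13 of 35 → value 13×53/35 = 19.6857, running total 84.69
Total 84.69.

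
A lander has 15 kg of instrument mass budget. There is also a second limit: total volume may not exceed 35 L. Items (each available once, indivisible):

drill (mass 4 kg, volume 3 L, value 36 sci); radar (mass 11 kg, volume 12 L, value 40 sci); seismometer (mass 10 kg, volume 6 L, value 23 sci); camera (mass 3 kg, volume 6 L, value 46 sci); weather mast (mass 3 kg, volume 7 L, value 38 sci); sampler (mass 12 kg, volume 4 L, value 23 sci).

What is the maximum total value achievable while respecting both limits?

Feasible sets respecting both limits:
- drill+camera+weather mast: mass 10, volume 16, value 120
- radar+camera: mass 14, volume 18, value 86
- camera+weather mast: mass 6, volume 13, value 84
- drill+camera: mass 7, volume 9, value 82
Best: 120 sci.

120 sci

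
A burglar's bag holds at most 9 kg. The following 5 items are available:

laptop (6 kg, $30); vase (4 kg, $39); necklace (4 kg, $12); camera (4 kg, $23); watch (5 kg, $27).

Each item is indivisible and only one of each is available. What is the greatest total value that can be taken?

$66

This is a 0/1 knapsack; check combinations near the capacity.
- vase+watch: weight 4+5=9, value 39+27=66
- vase+camera: weight 4+4=8, value 39+23=62
- vase+necklace: weight 4+4=8, value 39+12=51
- camera+watch: weight 4+5=9, value 23+27=50
Best: $66.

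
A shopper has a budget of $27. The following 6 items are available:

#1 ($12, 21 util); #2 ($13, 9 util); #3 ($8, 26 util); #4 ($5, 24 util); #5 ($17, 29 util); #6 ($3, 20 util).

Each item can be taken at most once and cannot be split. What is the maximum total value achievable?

Check high-value combinations within $27:
- #4+#5+#6: cost 5+17+3=25, value 24+29+20=73
- #1+#3+#4: cost 12+8+5=25, value 21+26+24=71
- #3+#4+#6: cost 8+5+3=16, value 26+24+20=70
Best: 73 util.

73 util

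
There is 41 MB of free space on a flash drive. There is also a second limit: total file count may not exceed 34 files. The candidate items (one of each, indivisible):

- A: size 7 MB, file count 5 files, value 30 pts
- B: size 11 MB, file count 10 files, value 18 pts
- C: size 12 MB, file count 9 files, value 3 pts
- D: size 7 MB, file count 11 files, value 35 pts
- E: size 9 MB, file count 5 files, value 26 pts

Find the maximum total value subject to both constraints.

Feasible sets respecting both limits:
- A+B+D+E: size 34, file count 31, value 109
- A+C+D+E: size 35, file count 30, value 94
- A+D+E: size 23, file count 21, value 91
Best: 109 pts.

109 pts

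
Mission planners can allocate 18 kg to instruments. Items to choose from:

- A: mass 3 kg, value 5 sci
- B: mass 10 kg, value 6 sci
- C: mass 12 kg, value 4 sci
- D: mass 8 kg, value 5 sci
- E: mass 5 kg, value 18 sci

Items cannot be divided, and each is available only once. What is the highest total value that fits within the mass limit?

29 sci

Check high-value combinations within 18 kg:
- A+B+E: mass 3+10+5=18, value 5+6+18=29
- A+D+E: mass 3+8+5=16, value 5+5+18=28
- B+E: mass 10+5=15, value 6+18=24
- A+E: mass 3+5=8, value 5+18=23
Best: 29 sci.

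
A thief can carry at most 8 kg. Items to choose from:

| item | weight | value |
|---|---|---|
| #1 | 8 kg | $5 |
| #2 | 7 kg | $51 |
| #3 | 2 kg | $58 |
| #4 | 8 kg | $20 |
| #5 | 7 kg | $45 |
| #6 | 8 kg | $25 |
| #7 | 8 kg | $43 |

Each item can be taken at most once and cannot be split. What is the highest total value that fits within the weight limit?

Check high-value combinations within 8 kg:
- #3: weight 2, value 58
- #2: weight 7, value 51
- #5: weight 7, value 45
Best: $58.

$58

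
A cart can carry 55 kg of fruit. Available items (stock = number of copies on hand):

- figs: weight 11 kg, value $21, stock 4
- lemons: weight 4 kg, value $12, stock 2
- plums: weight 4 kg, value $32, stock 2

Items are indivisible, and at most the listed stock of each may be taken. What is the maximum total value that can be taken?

$151

Top feasible selections:
- 3×figs + 2×lemons + 2×plums: weight 49, value 151
- 4×figs + 2×plums: weight 52, value 148
Best: $151.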